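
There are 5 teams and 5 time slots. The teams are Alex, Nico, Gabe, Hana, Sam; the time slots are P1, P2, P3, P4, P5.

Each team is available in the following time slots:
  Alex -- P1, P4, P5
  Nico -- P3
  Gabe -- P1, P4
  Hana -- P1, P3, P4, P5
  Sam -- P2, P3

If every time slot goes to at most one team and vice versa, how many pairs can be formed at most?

One maximum matching: Alex-P5, Nico-P3, Gabe-P4, Hana-P1, Sam-P2.
All 5 teams are matched, so no larger matching exists.

5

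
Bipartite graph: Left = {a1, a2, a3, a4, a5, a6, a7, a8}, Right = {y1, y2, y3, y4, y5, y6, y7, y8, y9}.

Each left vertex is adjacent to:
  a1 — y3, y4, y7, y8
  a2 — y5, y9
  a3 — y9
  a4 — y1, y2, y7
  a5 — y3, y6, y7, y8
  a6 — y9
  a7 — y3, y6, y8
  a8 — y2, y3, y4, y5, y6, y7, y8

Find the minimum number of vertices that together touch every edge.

The 7 edges a1–y4, a2–y5, a3–y9, a4–y7, a5–y8, a7–y3, a8–y6 form a matching, so any vertex cover needs at least 7 vertices (one per matched edge).
Conversely {a1, a2, a4, a5, a7, a8, y9} meets every edge and has exactly 7 vertices, so 7 is optimal.

7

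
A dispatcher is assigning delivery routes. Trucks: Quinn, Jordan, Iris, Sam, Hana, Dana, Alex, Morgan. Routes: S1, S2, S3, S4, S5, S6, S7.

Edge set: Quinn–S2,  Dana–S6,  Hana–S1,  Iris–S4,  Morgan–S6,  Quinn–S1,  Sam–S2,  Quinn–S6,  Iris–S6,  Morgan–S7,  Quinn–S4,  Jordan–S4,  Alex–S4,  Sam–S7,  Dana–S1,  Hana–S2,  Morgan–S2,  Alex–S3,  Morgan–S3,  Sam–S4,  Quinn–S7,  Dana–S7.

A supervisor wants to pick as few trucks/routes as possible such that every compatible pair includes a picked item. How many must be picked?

{S1, S2, S3, S4, S6, S7} is a vertex cover of size 6: every edge has an endpoint in this set.
No smaller cover exists because Quinn–S1, Jordan–S4, Iris–S6, Sam–S7, Hana–S2, Alex–S3 is a matching of size 6, and a cover must include an endpoint of each of these disjoint edges (König's theorem).

6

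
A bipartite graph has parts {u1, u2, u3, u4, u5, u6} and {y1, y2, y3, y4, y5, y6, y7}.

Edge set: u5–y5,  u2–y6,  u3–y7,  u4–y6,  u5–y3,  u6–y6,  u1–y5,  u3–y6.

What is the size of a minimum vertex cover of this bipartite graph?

4

{u1, u3, u5, y6} is a vertex cover of size 4: every edge has an endpoint in this set.
No smaller cover exists because u1–y5, u2–y6, u3–y7, u5–y3 is a matching of size 4, and a cover must include an endpoint of each of these disjoint edges (König's theorem).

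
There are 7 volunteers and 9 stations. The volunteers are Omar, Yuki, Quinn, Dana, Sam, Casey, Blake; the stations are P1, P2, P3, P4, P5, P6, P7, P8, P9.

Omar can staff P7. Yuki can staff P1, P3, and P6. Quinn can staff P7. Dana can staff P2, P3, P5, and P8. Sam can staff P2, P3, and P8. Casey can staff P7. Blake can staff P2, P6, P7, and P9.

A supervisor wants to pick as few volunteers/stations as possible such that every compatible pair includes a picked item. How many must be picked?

5

{Yuki, Dana, Sam, Blake, P7} is a vertex cover of size 5: every edge has an endpoint in this set.
No smaller cover exists because Omar–P7, Yuki–P1, Dana–P5, Sam–P8, Blake–P9 is a matching of size 5, and a cover must include an endpoint of each of these disjoint edges (König's theorem).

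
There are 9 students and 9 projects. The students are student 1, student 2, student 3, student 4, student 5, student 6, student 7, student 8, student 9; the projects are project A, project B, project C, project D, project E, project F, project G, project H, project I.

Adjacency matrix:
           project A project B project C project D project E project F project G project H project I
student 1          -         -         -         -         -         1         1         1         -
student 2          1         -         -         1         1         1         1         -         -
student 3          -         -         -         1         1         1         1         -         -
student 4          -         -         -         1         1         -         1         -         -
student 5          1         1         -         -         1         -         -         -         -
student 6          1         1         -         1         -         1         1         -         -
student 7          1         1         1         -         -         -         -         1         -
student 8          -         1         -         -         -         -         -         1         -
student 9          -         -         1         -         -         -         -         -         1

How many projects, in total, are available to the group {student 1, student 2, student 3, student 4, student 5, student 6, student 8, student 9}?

9

The union of neighbours of {student 1, student 2, student 3, student 4, student 5, student 6, student 8, student 9} is {project A, project B, project C, project D, project E, project F, project G, project H, project I}, which has 9 elements.
Since |N(S)| = 9 ≥ |S| = 8, Hall's condition holds for this subset.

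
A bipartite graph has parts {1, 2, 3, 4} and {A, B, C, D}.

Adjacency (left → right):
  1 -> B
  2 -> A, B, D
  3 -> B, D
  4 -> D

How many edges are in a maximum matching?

A valid assignment of size 3: 1→B, 2→A, 3→D.
The set {1, 3, 4} has only 2 neighbours ({B, D}), so by Hall's theorem at most 3 of the 4 left vertices can be matched.

3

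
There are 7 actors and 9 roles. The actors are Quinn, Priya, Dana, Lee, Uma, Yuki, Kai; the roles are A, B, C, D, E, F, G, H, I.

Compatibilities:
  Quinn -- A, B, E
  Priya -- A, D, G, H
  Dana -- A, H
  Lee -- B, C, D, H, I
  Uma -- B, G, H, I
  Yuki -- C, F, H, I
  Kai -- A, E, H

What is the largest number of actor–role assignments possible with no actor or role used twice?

7

For example, pair Quinn-B, Priya-D, Dana-A, Lee-H, Uma-G, Yuki-F, Kai-E.
This saturates every actor, so 7 is the maximum.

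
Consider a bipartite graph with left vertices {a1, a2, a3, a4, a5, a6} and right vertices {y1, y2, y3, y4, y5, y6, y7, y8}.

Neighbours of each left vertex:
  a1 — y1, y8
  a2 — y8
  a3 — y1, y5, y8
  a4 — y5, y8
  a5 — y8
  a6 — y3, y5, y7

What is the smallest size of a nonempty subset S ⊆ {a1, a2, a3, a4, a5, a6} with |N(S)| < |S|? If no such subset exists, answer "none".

Take S = {a2, a5}. Its neighbourhood is {y8}, so |N(S)| = 1 < |S| = 2.
No single vertex violates Hall's condition since each has at least one neighbour, so 2 is the minimum.

2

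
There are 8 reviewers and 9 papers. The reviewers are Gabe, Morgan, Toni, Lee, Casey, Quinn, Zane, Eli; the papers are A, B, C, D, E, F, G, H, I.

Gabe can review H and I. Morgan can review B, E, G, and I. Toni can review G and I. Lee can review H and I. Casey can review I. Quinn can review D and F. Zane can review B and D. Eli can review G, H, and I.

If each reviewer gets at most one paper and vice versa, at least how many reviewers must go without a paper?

2

One maximum matching: Gabe-I, Morgan-E, Toni-G, Lee-H, Quinn-F, Zane-B.
The set {Gabe, Toni, Lee, Casey, Eli} has only 3 neighbours ({G, H, I}), so by Hall's theorem at most 6 of the 8 reviewers can be matched.
That matches 6 of the 8, leaving 2 unmatched; no matching can do better.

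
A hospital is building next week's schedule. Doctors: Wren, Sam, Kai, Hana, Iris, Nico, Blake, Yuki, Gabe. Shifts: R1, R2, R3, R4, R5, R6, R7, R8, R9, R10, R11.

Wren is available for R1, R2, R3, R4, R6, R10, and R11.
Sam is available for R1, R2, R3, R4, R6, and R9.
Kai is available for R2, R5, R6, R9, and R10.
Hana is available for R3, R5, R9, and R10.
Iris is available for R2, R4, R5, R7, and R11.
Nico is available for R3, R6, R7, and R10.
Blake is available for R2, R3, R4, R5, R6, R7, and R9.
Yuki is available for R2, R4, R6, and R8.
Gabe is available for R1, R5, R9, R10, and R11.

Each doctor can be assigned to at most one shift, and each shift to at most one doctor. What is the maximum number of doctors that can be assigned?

9

For example, pair Wren-R3, Sam-R4, Kai-R2, Hana-R5, Iris-R11, Nico-R7, Blake-R6, Yuki-R8, Gabe-R9.
All 9 doctors are matched, so no larger matching exists.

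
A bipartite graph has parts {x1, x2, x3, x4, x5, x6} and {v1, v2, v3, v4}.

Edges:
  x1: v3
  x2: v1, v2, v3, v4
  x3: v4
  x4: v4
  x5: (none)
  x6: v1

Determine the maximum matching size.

4

For example, pair x1–v3, x2–v2, x3–v4, x6–v1.
The set {x3, x4, x5} has only 1 neighbour ({v4}), so by Hall's theorem at most 4 of the 6 left vertices can be matched.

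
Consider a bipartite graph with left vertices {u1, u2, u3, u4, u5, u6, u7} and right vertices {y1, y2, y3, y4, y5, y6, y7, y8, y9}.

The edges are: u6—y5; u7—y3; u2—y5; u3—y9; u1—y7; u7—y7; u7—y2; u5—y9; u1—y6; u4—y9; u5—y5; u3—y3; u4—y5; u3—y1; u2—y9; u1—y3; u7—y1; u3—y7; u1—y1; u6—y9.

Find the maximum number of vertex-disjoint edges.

5

One maximum matching: u1→y6, u2→y9, u3→y1, u4→y5, u7→y3.
The set {u2, u4, u5, u6} has only 2 neighbours ({y5, y9}), so by Hall's theorem at most 5 of the 7 left vertices can be matched.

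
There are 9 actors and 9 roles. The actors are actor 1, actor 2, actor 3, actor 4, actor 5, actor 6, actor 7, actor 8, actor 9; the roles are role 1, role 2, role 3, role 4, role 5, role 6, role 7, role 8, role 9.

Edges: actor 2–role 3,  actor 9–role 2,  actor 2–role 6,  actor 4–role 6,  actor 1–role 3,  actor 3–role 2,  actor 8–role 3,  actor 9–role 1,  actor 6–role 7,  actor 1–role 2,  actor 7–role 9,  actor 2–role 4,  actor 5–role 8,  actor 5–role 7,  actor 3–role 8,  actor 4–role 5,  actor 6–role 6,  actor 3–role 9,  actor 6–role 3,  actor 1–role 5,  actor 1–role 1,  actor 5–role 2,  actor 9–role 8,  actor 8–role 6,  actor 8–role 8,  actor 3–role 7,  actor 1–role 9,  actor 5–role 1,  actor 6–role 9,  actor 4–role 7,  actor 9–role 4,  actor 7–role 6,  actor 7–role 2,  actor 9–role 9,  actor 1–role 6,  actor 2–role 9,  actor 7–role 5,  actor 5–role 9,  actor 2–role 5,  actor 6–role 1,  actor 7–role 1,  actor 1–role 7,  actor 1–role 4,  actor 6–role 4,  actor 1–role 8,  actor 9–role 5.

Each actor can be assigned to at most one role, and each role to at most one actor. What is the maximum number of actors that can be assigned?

For example, pair actor 1–role 9, actor 2–role 3, actor 3–role 2, actor 4–role 6, actor 5–role 7, actor 6–role 4, actor 7–role 5, actor 8–role 8, actor 9–role 1.
This saturates every actor, so 9 is the maximum.

9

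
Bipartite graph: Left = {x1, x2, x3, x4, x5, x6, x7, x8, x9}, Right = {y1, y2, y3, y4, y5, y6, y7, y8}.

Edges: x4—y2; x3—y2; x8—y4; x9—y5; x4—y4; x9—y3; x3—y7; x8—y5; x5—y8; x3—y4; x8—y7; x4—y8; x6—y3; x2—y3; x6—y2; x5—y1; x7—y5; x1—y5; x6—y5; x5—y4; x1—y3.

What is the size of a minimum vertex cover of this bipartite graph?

A maximum matching has 7 edges (e.g. x1–y5, x2–y3, x3–y4, x4–y8, x5–y1, x6–y2, x8–y7).
By König's theorem the minimum vertex cover has the same size. One such cover is {x3, x4, x5, x6, x8, y3, y5}.

7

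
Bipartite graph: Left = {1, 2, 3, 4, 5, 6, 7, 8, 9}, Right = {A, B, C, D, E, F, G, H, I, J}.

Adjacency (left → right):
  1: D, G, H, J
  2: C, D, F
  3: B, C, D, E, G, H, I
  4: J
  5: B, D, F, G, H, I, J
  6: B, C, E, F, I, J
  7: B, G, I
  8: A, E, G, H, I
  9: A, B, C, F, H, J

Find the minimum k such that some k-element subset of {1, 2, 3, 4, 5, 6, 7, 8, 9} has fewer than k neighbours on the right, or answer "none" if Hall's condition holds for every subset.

none

A matching saturating every left vertex exists, for instance 1→D, 2→F, 3→E, 4→J, 5→H, 6→B, 7→I, 8→G, 9→A.
By Hall's marriage theorem, this means |N(S)| ≥ |S| for every subset S, so no violating subset exists.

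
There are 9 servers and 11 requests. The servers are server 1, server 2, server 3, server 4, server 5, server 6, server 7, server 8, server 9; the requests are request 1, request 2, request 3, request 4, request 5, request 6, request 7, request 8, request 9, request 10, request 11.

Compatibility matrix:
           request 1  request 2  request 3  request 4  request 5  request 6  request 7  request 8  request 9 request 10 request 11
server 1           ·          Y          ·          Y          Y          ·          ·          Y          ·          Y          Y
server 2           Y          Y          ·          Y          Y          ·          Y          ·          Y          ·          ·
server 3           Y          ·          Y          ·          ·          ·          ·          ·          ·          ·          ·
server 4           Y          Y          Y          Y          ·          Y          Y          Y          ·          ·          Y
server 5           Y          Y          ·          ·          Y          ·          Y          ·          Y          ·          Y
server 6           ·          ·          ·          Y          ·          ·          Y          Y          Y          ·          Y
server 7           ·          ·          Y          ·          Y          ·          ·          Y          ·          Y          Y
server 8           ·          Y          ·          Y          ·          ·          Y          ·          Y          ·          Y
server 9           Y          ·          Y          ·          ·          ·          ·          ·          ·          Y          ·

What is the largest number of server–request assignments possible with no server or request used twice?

9

A valid assignment of size 9: server 1→request 4, server 2→request 5, server 3→request 1, server 4→request 6, server 5→request 2, server 6→request 9, server 7→request 10, server 8→request 7, server 9→request 3.
All 9 servers are matched, so no larger matching exists.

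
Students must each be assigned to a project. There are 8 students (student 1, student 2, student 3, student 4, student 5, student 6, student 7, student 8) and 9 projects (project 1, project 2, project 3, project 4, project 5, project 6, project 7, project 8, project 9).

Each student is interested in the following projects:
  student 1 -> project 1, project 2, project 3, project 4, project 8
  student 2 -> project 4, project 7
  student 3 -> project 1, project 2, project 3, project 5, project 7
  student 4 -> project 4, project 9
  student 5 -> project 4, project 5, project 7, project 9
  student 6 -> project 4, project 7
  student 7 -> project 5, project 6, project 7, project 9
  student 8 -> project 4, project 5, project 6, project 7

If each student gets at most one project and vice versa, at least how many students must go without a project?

1

For example, pair student 1→project 2, student 2→project 7, student 3→project 3, student 4→project 9, student 5→project 5, student 6→project 4, student 7→project 6.
The set {student 2, student 4, student 5, student 6, student 7, student 8} has only 5 neighbours ({project 4, project 5, project 6, project 7, project 9}), so by Hall's theorem at most 7 of the 8 students can be matched.
That matches 7 of the 8, leaving 1 unmatched; no matching can do better.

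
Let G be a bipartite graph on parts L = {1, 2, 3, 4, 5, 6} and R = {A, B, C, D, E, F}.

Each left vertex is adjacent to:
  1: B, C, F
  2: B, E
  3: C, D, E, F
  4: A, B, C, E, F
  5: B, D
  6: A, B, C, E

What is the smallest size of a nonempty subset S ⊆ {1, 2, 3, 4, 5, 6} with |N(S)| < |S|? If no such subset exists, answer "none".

none

A matching saturating every left vertex exists, for instance 1→F, 2→E, 3→C, 4→A, 5→D, 6→B.
By Hall's marriage theorem, this means |N(S)| ≥ |S| for every subset S, so no violating subset exists.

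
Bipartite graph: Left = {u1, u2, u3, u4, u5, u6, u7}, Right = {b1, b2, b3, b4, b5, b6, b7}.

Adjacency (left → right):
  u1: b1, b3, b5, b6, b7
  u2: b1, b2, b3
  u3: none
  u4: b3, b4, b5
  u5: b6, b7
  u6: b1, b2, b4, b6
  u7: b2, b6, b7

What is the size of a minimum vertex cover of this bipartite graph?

A maximum matching has 6 edges (e.g. u1–b1, u2–b2, u4–b3, u5–b7, u6–b4, u7–b6).
By König's theorem the minimum vertex cover has the same size. One such cover is {u1, u2, u4, u5, u6, u7}.

6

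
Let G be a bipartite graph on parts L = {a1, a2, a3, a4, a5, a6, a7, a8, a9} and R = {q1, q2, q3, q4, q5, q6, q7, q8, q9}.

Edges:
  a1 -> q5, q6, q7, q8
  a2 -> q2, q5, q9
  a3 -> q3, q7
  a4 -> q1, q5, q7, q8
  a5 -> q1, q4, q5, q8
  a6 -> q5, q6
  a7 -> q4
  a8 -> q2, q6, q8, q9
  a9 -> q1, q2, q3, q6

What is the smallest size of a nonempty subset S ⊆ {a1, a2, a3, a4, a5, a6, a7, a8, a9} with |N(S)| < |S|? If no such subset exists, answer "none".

none

A matching saturating every left vertex exists, for instance a1→q7, a2→q9, a3→q3, a4→q1, a5→q8, a6→q5, a7→q4, a8→q2, a9→q6.
By Hall's marriage theorem, this means |N(S)| ≥ |S| for every subset S, so no violating subset exists.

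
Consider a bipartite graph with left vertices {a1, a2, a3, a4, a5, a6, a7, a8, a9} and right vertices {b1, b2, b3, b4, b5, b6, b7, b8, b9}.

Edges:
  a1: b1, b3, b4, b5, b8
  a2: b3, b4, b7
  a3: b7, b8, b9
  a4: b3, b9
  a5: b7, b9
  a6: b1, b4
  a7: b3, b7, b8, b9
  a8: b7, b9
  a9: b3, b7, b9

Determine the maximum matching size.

For example, pair a1-b5, a2-b4, a3-b8, a4-b9, a5-b7, a6-b1, a7-b3.
The set {a3, a4, a5, a7, a8, a9} has only 4 neighbours ({b3, b7, b8, b9}), so by Hall's theorem at most 7 of the 9 left vertices can be matched.

7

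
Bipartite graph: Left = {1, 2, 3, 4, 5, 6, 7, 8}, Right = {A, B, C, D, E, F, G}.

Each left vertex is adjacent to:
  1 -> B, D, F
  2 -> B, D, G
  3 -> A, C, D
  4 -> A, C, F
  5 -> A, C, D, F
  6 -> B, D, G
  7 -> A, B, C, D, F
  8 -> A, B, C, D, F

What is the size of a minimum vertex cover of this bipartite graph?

{A, B, C, D, F, G} is a vertex cover of size 6: every edge has an endpoint in this set.
No smaller cover exists because 1–F, 2–G, 3–D, 4–A, 5–C, 6–B is a matching of size 6, and a cover must include an endpoint of each of these disjoint edges (König's theorem).

6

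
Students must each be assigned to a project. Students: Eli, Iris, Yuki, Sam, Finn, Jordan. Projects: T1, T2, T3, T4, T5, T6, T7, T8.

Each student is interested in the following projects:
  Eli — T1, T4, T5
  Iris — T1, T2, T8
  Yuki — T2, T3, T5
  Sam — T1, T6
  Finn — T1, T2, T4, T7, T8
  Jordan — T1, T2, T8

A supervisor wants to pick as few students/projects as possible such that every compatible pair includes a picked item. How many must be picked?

6

The 6 edges Eli–T1, Iris–T8, Yuki–T5, Sam–T6, Finn–T7, Jordan–T2 form a matching, so any vertex cover needs at least 6 vertices (one per matched edge).
Conversely {Eli, Iris, Yuki, Sam, Finn, Jordan} meets every edge and has exactly 6 vertices, so 6 is optimal.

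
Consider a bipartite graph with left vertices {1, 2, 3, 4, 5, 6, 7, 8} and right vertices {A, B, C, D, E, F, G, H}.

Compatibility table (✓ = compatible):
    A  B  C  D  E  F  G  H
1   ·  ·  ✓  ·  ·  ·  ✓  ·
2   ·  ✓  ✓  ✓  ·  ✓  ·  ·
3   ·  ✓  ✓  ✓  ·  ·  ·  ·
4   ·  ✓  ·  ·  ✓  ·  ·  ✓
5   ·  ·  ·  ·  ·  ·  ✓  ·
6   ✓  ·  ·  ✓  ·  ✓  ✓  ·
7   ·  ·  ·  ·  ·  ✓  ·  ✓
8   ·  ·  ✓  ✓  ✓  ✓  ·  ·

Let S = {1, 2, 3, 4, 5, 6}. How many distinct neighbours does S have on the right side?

The union of neighbours of {1, 2, 3, 4, 5, 6} is {A, B, C, D, E, F, G, H}, which has 8 elements.
Since |N(S)| = 8 ≥ |S| = 6, Hall's condition holds for this subset.

8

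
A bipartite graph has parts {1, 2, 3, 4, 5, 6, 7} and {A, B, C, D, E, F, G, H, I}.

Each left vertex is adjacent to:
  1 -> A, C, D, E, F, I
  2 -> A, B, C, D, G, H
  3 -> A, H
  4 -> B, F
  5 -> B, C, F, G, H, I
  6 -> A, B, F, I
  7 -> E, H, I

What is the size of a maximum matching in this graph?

One maximum matching: 1-A, 2-G, 3-H, 4-F, 5-B, 6-I, 7-E.
This saturates every left vertex, so 7 is the maximum.

7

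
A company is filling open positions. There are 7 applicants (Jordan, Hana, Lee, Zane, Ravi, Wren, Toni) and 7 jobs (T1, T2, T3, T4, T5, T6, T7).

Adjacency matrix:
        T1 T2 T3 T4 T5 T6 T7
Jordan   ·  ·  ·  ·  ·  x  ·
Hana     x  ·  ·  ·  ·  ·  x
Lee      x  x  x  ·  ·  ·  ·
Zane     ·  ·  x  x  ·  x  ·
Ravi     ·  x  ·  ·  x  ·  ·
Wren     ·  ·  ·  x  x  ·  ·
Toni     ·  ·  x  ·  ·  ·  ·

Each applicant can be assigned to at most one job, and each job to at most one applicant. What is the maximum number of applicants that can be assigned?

7

A valid assignment of size 7: Jordan-T6, Hana-T7, Lee-T1, Zane-T4, Ravi-T2, Wren-T5, Toni-T3.
This saturates every applicant, so 7 is the maximum.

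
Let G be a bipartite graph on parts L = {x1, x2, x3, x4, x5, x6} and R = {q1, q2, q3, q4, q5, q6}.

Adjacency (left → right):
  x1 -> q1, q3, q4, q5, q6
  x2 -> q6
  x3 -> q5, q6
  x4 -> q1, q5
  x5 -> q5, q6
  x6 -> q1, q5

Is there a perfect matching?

No

The set {x2, x3, x4, x5, x6} has only 3 neighbours ({q1, q5, q6}), so by Hall's theorem at most 4 of the 6 left vertices can be matched.
Hence no matching covers every left vertex.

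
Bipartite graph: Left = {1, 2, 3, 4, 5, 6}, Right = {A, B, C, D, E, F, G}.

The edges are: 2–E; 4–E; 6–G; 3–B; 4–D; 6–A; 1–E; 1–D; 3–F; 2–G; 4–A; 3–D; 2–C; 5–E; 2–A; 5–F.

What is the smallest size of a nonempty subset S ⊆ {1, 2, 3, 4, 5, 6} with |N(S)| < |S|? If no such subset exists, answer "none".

none

A matching saturating every left vertex exists, for instance 1→D, 2→C, 3→B, 4→A, 5→E, 6→G.
By Hall's marriage theorem, this means |N(S)| ≥ |S| for every subset S, so no violating subset exists.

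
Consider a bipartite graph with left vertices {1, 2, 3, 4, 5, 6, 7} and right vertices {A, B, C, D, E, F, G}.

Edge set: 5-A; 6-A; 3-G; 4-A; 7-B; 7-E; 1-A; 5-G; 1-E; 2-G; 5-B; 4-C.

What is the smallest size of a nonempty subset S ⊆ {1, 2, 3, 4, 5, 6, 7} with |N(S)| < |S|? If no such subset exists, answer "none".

2

Take S = {2, 3}. Its neighbourhood is {G}, so |N(S)| = 1 < |S| = 2.
No single vertex violates Hall's condition since each has at least one neighbour, so 2 is the minimum.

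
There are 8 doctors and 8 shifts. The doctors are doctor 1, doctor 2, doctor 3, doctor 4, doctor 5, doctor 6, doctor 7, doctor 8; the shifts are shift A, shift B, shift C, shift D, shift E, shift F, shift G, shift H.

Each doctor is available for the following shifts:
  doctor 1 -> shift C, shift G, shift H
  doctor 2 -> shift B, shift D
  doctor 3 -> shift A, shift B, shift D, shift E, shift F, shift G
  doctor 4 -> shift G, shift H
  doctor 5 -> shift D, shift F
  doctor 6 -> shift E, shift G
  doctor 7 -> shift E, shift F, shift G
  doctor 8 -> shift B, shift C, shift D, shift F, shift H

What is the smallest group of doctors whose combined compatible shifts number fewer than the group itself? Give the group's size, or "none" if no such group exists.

A matching saturating every doctor exists, for instance doctor 1→shift C, doctor 2→shift B, doctor 3→shift A, doctor 4→shift H, doctor 5→shift D, doctor 6→shift E, doctor 7→shift G, doctor 8→shift F.
By Hall's marriage theorem, this means |N(S)| ≥ |S| for every subset S, so no violating subset exists.

none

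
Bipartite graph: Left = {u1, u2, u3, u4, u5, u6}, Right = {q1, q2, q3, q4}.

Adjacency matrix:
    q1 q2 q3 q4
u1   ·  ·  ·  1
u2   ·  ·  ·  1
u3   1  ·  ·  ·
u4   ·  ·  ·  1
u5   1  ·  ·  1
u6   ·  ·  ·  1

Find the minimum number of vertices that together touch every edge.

2

The 2 edges u1–q4, u3–q1 form a matching, so any vertex cover needs at least 2 vertices (one per matched edge).
Conversely {q1, q4} meets every edge and has exactly 2 vertices, so 2 is optimal.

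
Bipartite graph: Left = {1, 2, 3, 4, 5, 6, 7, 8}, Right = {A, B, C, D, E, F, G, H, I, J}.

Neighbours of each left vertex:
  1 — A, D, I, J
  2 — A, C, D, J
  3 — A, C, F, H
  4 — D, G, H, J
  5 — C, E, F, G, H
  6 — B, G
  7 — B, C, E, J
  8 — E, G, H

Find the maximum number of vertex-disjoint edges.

For example, pair 1→I, 2→J, 3→F, 4→D, 5→G, 6→B, 7→C, 8→E.
This saturates every left vertex, so 8 is the maximum.

8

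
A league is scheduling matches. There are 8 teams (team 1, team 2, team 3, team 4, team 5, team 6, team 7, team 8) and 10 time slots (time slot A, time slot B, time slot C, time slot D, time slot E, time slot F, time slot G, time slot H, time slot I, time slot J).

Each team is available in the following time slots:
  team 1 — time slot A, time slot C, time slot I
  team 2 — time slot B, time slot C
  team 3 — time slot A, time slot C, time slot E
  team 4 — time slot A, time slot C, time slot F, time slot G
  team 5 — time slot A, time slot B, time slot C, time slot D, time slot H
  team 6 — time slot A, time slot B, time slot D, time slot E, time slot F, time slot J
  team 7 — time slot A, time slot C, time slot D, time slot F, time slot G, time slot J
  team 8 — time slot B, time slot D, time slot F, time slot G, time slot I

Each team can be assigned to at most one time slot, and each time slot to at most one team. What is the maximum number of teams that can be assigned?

One maximum matching: team 1-time slot I, team 2-time slot B, team 3-time slot A, team 4-time slot F, team 5-time slot C, team 6-time slot E, team 7-time slot J, team 8-time slot G.
All 8 teams are matched, so no larger matching exists.

8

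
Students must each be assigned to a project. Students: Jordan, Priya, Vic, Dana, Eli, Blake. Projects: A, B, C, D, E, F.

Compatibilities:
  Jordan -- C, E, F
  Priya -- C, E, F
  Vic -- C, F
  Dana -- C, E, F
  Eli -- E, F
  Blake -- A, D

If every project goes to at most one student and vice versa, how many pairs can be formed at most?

A valid assignment of size 4: Jordan→C, Priya→E, Vic→F, Blake→D.
The set {Jordan, Priya, Vic, Dana, Eli} has only 3 neighbours ({C, E, F}), so by Hall's theorem at most 4 of the 6 students can be matched.

4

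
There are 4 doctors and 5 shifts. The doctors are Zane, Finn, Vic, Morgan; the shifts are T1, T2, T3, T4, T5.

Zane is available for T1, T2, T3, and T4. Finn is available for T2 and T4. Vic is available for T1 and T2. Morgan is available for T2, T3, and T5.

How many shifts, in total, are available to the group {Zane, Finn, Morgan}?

The union of neighbours of {Zane, Finn, Morgan} is {T1, T2, T3, T4, T5}, which has 5 elements.
Since |N(S)| = 5 ≥ |S| = 3, Hall's condition holds for this subset.

5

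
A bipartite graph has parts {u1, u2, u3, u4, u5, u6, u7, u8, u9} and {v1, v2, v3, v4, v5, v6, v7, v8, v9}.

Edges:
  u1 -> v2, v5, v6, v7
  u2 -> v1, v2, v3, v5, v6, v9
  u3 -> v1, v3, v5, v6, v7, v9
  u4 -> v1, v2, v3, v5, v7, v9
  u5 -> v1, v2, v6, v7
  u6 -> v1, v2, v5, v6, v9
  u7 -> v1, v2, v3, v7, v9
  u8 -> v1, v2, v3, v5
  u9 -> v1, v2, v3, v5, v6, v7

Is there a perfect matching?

No

The set {u1, u2, u3, u4, u5, u6, u7, u8, u9} has only 7 neighbours ({v1, v2, v3, v5, v6, v7, v9}), so by Hall's theorem at most 7 of the 9 left vertices can be matched.
Hence no matching covers every left vertex.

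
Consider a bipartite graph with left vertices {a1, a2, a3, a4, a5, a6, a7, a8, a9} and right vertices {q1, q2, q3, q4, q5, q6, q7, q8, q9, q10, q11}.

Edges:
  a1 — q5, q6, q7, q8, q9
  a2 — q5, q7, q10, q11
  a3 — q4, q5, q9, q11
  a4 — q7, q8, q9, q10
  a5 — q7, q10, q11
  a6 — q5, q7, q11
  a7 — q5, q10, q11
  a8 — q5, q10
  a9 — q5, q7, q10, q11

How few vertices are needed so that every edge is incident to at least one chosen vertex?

7

A maximum matching has 7 edges (e.g. a1–q6, a2–q5, a3–q9, a4–q8, a5–q10, a6–q7, a7–q11).
By König's theorem the minimum vertex cover has the same size. One such cover is {a1, a3, a4, q5, q7, q10, q11}.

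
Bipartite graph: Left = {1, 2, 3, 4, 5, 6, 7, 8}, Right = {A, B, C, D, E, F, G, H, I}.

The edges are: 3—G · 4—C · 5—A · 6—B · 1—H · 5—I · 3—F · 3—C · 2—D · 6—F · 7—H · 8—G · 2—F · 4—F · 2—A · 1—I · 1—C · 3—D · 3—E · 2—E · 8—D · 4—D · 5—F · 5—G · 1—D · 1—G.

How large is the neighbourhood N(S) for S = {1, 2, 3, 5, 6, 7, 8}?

The union of neighbours of {1, 2, 3, 5, 6, 7, 8} is {A, B, C, D, E, F, G, H, I}, which has 9 elements.
Since |N(S)| = 9 ≥ |S| = 7, Hall's condition holds for this subset.

9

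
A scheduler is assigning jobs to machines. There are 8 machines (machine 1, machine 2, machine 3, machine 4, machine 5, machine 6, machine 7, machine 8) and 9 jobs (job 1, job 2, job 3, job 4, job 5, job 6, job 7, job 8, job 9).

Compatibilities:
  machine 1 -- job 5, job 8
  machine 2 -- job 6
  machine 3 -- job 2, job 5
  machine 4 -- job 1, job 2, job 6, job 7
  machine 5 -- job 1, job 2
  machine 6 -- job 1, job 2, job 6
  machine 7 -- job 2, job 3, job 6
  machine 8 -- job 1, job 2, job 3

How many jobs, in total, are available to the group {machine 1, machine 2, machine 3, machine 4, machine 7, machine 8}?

The union of neighbours of {machine 1, machine 2, machine 3, machine 4, machine 7, machine 8} is {job 1, job 2, job 3, job 5, job 6, job 7, job 8}, which has 7 elements.
Since |N(S)| = 7 ≥ |S| = 6, Hall's condition holds for this subset.

7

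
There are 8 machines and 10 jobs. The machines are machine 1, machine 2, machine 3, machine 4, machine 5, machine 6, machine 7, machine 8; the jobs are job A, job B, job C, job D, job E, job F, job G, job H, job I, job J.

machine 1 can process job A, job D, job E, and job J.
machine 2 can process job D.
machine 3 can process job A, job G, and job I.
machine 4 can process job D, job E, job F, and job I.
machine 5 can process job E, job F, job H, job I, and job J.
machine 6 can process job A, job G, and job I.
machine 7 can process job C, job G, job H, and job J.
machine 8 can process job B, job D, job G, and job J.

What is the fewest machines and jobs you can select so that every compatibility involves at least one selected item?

8

{machine 1, machine 2, machine 3, machine 4, machine 5, machine 6, machine 7, machine 8} is a vertex cover of size 8: every edge has an endpoint in this set.
No smaller cover exists because machine 1–job E, machine 2–job D, machine 3–job I, machine 4–job F, machine 5–job H, machine 6–job A, machine 7–job G, machine 8–job J is a matching of size 8, and a cover must include an endpoint of each of these disjoint edges (König's theorem).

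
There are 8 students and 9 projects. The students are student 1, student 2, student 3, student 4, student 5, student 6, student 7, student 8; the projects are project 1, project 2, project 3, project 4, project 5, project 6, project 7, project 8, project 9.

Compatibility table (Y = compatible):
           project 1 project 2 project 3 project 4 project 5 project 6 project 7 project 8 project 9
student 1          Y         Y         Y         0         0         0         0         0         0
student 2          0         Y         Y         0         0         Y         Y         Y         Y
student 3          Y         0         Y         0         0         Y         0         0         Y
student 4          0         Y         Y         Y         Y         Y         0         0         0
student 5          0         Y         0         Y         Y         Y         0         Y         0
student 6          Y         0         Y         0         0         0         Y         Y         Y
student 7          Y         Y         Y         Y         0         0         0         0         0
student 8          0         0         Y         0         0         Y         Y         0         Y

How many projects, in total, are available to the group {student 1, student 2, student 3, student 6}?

The union of neighbours of {student 1, student 2, student 3, student 6} is {project 1, project 2, project 3, project 6, project 7, project 8, project 9}, which has 7 elements.
Since |N(S)| = 7 ≥ |S| = 4, Hall's condition holds for this subset.

7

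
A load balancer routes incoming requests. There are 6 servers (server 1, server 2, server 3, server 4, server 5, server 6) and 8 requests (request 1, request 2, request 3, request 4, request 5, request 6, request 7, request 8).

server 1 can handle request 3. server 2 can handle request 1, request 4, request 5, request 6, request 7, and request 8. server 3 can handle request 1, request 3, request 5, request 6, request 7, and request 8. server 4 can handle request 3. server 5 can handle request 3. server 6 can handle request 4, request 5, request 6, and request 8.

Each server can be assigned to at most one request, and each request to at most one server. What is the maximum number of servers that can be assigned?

4

For example, pair server 1–request 3, server 2–request 6, server 3–request 7, server 6–request 5.
The set {server 1, server 4, server 5} has only 1 neighbour ({request 3}), so by Hall's theorem at most 4 of the 6 servers can be matched.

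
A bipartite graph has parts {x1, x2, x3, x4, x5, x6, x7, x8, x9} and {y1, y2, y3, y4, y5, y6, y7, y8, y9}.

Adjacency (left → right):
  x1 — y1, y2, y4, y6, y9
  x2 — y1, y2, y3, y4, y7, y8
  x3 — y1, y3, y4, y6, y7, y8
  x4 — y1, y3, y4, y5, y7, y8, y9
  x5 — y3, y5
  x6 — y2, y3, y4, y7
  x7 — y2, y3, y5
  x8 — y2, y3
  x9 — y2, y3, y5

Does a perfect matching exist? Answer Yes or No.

The set {x5, x7, x8, x9} has only 3 neighbours ({y2, y3, y5}), so by Hall's theorem at most 8 of the 9 left vertices can be matched.
Hence no matching covers every left vertex.

No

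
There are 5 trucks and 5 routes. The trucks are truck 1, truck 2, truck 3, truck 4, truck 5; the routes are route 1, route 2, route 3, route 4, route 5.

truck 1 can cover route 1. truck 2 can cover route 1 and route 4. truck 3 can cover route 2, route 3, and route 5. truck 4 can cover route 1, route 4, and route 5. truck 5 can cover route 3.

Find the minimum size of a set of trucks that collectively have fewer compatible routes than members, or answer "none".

A matching saturating every truck exists, for instance truck 1→route 1, truck 2→route 4, truck 3→route 2, truck 4→route 5, truck 5→route 3.
By Hall's marriage theorem, this means |N(S)| ≥ |S| for every subset S, so no violating subset exists.

none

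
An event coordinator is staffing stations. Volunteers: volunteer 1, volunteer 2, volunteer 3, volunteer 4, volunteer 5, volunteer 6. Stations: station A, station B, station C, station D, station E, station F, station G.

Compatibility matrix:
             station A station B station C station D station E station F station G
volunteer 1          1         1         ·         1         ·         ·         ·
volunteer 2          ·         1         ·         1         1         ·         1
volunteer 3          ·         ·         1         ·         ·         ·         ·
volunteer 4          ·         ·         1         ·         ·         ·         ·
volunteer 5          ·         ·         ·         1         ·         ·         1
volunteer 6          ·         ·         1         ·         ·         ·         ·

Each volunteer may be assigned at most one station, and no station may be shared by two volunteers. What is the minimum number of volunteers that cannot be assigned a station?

2

For example, pair volunteer 1→station A, volunteer 2→station B, volunteer 3→station C, volunteer 5→station D.
The set {volunteer 3, volunteer 4, volunteer 6} has only 1 neighbour ({station C}), so by Hall's theorem at most 4 of the 6 volunteers can be matched.
That matches 4 of the 6, leaving 2 unmatched; no matching can do better.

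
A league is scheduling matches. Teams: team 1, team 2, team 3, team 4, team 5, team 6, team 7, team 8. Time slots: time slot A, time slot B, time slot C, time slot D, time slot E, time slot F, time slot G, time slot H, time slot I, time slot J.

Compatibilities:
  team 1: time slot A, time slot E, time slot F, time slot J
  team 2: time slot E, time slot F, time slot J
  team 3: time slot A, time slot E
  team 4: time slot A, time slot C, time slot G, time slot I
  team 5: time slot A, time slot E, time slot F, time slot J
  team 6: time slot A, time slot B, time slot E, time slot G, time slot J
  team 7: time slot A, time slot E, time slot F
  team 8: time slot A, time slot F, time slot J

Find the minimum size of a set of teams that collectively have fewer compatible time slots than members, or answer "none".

Take S = {team 1, team 2, team 3, team 5, team 7}. Its neighbourhood is {time slot A, time slot E, time slot F, time slot J}, so |N(S)| = 4 < |S| = 5.
Every subset of size less than 5 has at least as many neighbours as members, so 5 is the minimum.

5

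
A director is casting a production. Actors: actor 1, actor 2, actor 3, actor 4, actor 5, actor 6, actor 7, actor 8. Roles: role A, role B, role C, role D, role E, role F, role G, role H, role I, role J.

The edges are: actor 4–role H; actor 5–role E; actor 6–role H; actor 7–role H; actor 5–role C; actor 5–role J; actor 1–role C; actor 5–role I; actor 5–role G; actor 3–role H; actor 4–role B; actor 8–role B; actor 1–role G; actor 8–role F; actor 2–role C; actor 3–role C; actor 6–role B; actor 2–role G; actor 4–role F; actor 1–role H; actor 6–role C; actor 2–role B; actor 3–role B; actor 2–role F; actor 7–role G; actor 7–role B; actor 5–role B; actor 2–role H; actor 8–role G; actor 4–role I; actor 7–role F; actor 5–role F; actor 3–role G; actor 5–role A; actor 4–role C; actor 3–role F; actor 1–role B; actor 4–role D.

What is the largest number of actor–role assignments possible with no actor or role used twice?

7

A valid assignment of size 7: actor 1-role B, actor 2-role F, actor 3-role C, actor 4-role D, actor 5-role I, actor 6-role H, actor 7-role G.
The set {actor 1, actor 2, actor 3, actor 6, actor 7, actor 8} has only 5 neighbours ({role B, role C, role F, role G, role H}), so by Hall's theorem at most 7 of the 8 actors can be matched.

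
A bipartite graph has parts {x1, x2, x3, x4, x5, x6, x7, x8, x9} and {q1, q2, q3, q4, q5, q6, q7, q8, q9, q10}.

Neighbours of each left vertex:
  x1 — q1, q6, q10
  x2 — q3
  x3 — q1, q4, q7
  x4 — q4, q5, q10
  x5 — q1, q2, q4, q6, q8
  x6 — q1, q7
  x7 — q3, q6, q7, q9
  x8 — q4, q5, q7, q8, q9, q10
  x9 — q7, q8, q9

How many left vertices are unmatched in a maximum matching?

A valid assignment of size 9: x1-q10, x2-q3, x3-q7, x4-q5, x5-q4, x6-q1, x7-q6, x8-q9, x9-q8.
All 9 left vertices are matched, so no larger matching exists.
That matches 9 of the 9, leaving 0 unmatched; no matching can do better.

0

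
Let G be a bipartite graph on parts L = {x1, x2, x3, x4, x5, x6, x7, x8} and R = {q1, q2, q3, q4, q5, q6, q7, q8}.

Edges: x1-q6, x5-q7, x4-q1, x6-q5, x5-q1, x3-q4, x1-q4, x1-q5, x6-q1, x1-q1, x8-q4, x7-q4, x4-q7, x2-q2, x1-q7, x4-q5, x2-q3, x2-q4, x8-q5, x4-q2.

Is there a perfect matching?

The set {x3, x7} has only 1 neighbour ({q4}), so by Hall's theorem at most 7 of the 8 left vertices can be matched.
Hence no matching covers every left vertex.

No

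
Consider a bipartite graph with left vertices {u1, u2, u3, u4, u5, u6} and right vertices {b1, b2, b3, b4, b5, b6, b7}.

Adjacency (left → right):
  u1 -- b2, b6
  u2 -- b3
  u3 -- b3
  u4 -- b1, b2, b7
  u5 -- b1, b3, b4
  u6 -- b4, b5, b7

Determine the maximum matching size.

5

For example, pair u1-b6, u2-b3, u4-b7, u5-b4, u6-b5.
The set {u2, u3} has only 1 neighbour ({b3}), so by Hall's theorem at most 5 of the 6 left vertices can be matched.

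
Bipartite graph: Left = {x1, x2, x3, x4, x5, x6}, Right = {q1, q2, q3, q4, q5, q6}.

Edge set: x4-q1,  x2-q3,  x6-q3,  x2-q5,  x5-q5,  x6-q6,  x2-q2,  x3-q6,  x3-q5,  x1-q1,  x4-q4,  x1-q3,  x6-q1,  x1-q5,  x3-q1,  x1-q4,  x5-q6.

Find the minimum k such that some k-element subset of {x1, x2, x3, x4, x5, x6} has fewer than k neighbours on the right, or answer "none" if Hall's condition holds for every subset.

none

A matching saturating every left vertex exists, for instance x1→q3, x2→q2, x3→q1, x4→q4, x5→q5, x6→q6.
By Hall's marriage theorem, this means |N(S)| ≥ |S| for every subset S, so no violating subset exists.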